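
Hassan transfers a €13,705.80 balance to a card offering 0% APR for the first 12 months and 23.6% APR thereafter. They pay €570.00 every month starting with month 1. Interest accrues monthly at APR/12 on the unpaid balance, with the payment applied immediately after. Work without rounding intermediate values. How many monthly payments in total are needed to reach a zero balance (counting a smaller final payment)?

Promo months 1–12 at r₀ = 0%/12 = 0; months 13+ at r₁ = 23.6%/12 = 0.0196667.
After month 12 (no interest yet): B = €13,705.80 − 12·€570.00 = €6,865.80.
Then at r₁ with €570.00/mo: n₂ = −ln(1 − r₁·B/P)/ln(1+r₁) ≈ 13.88 → 14 more payments.

26 months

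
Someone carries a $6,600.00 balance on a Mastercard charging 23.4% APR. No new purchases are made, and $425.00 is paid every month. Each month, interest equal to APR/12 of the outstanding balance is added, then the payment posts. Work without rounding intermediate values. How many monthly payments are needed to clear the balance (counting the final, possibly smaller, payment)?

Monthly rate r = 23.4%/12 = 1.95% = 0.0195.
Recurrence: B ← B·(1+r) − $425.00.
Month 1: interest $128.70; balance after payment $6,303.70.
Month 2: interest $122.92; balance after payment $6,001.62.
Closed form: n = −ln(1 − rB₀/P)/ln(1+r) = −ln(0.69718)/ln(1.0195) ≈ 18.678, so the balance reaches zero during payment 19.

19 payments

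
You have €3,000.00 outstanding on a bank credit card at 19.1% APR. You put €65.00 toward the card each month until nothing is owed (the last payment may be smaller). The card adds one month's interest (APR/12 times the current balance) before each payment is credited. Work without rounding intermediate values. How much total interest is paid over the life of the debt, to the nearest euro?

Monthly rate r = 19.1%/12 = 1.59167% = 0.0159167.
Payoff takes n = ⌈−ln(1 − rB₀/P)/ln(1+r)⌉ = ⌈84.007⌉ = 85 payments; the last is €0.43.
Total paid = 84·€65.00 + €0.43 = €5,460.43.
Total interest = total paid − principal = €5,460.43 − €3,000.00 = €2,460.43.

€2,460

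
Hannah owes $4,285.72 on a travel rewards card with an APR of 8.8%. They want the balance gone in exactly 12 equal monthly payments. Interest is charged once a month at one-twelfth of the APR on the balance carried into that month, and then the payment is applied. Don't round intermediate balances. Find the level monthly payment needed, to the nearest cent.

$374.40

Monthly rate r = 8.8%/12 = 0.733333% = 0.00733333.
Level-payment amortization: P = B₀·r / (1 − (1+r)^(−n)) = 4285.72·0.00733333 / (1 − 1.00733^(−12)).
Denominator 1 − (1+r)^(−12) = 0.0839450272.
P = 31.4286 / 0.0839450272 ≈ 374.40.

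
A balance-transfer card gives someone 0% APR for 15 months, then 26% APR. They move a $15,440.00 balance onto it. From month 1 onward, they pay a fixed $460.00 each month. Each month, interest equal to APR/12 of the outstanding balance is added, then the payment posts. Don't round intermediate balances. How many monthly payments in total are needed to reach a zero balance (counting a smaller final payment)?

Promo months 1–15 at r₀ = 0%/12 = 0; months 16+ at r₁ = 26%/12 = 0.0216667.
After month 15 (no interest yet): B = $15,440.00 − 15·$460.00 = $8,540.00.
Then at r₁ with $460.00/mo: n₂ = −ln(1 − r₁·B/P)/ln(1+r₁) ≈ 24.01 → 25 more payments.

40 payments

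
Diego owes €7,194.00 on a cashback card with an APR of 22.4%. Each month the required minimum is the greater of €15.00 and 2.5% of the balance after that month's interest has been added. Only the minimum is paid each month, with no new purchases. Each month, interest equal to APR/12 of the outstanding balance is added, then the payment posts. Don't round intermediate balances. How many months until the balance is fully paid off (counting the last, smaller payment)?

Monthly rate r = 22.4%/12 = 1.86667% = 0.0186667.
While 2.5% of the post-interest balance exceeds €15.00, each month B ← (B·(1+r))·(1 − 0.025), i.e. B shrinks by the factor (1+r)·0.975 = 0.9932.
This holds for months 1–367. Entering month 368 the balance is €588.09; 2.5% of the post-interest balance is now below €15.00, so the flat €15.00 minimum applies from here.
From month 368 a fixed €15.00 at rate r clears €588.09 in 72 more payments. Total: 367 + 72 = 439 months.

439 months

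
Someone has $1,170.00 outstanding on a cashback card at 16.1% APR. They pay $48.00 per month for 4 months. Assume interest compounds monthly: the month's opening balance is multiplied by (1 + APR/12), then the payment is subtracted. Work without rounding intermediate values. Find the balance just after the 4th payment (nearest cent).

$1,038.17

Monthly rate r = 16.1%/12 = 1.34167% = 0.0134167.
Each month: B ← B·(1+r) − $48.00.
Month 1: interest $15.70; balance after payment $1,137.70.
Month 2: interest $15.26; balance after payment $1,104.96.
Month 3: interest $14.82; balance after payment $1,071.79.
Month 4: interest $14.38; balance after payment $1,038.17.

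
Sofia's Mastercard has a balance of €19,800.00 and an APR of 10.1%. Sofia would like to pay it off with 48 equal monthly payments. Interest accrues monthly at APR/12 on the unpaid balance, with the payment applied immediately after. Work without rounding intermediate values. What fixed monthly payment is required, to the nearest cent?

€503.13

Monthly rate r = 10.1%/12 = 0.841667% = 0.00841667.
Level-payment amortization: P = B₀·r / (1 − (1+r)^(−n)) = 19800.00·0.00841667 / (1 − 1.00842^(−48)).
Denominator 1 − (1+r)^(−48) = 0.331226147.
P = 166.65 / 0.331226147 ≈ 503.13.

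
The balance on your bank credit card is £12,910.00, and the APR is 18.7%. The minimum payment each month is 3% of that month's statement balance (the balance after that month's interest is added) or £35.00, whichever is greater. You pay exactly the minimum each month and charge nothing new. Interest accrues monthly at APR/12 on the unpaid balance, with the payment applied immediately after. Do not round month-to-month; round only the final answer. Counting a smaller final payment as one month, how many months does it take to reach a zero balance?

Monthly rate r = 18.7%/12 = 1.55833% = 0.0155833.
While 3% of the post-interest balance exceeds £35.00, each month B ← (B·(1+r))·(1 − 0.03), i.e. B shrinks by the factor (1+r)·0.97 = 0.98512.
This holds for months 1–162. Entering month 163 the balance is £1,137.28; 3% of the post-interest balance is now below £35.00, so the flat £35.00 minimum applies from here.
From month 163 a fixed £35.00 at rate r clears £1,137.28 in 46 more payments. Total: 162 + 46 = 208 months.

208 months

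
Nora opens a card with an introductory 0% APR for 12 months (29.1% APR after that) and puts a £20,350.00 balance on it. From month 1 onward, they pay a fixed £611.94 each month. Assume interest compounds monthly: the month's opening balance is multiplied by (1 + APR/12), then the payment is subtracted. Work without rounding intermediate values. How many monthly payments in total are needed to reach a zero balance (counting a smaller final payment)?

43 payments

Promo months 1–12 at r₀ = 0%/12 = 0; months 13+ at r₁ = 29.1%/12 = 0.02425.
After month 12 (no interest yet): B = £20,350.00 − 12·£611.94 = £13,006.72.
Then at r₁ with £611.94/mo: n₂ = −ln(1 − r₁·B/P)/ln(1+r₁) ≈ 30.24 → 31 more payments.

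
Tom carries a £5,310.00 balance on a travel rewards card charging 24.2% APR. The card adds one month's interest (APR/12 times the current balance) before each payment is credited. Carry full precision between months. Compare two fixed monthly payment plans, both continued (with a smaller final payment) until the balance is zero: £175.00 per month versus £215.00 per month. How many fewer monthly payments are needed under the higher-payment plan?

Monthly rate r = 24.2%/12 = 2.01667% = 0.0201667.
At £175.00/mo: n = ⌈−ln(1 − rB₀/P)/ln(1+r)⌉ = 48 payments (last £71.65); total interest = total paid − £5,310.00 = £2,986.65.
At £215.00/mo: 35 payments (last £113.06); total interest £2,113.06.
Payments saved = 48 − 35 = 13.

13 fewer payments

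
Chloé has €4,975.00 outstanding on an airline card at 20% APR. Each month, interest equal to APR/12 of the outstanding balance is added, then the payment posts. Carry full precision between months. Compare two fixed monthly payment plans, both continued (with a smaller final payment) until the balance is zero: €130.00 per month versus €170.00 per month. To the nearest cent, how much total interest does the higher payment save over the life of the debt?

€1,107.73

Monthly rate r = 20%/12 = 1.66667% = 0.0166667.
At €130.00/mo: n = ⌈−ln(1 − rB₀/P)/ln(1+r)⌉ = 62 payments (last €57.90); total interest = total paid − €4,975.00 = €3,012.90.
At €170.00/mo: 41 payments (last €80.17); total interest €1,905.17.
Interest saved = €3,012.90 − €1,905.17 = €1,107.73.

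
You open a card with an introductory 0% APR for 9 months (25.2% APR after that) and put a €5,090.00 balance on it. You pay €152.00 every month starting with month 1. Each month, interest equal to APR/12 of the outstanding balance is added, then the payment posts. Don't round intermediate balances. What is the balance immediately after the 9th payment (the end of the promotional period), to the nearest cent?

€3,722.00

Promo months 1–9 at r₀ = 0%/12 = 0; months 10+ at r₁ = 25.2%/12 = 0.021.
After month 9 (no interest yet): B = €5,090.00 − 9·€152.00 = €3,722.00.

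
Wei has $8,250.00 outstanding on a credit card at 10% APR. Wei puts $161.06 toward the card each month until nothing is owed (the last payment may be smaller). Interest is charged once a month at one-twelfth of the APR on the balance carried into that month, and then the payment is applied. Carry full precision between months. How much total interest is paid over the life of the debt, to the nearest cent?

$2,552.80

Monthly rate r = 10%/12 = 0.833333% = 0.00833333.
Payoff takes n = ⌈−ln(1 − rB₀/P)/ln(1+r)⌉ = ⌈67.073⌉ = 68 payments; the last is $11.78.
Total paid = 67·$161.06 + $11.78 = $10,802.80.
Total interest = total paid − principal = $10,802.80 − $8,250.00 = $2,552.80.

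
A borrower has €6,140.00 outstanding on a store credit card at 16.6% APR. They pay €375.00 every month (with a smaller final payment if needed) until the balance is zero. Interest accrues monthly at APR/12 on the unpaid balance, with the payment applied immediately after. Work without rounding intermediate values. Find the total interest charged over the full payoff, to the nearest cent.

€870.76

Monthly rate r = 16.6%/12 = 1.38333% = 0.0138333.
Payoff takes n = ⌈−ln(1 − rB₀/P)/ln(1+r)⌉ = ⌈18.694⌉ = 19 payments; the last is €260.76.
Total paid = 18·€375.00 + €260.76 = €7,010.76.
Total interest = total paid − principal = €7,010.76 − €6,140.00 = €870.76.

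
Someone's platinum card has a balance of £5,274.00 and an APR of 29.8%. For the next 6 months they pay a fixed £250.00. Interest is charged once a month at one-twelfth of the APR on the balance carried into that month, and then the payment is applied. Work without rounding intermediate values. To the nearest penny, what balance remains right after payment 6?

Monthly rate r = 29.8%/12 = 2.48333% = 0.0248333.
Each month: B ← B·(1+r) − £250.00.
Month 1: interest £130.97; balance after payment £5,154.97.
Month 2: interest £128.02; balance after payment £5,032.99.
Month 3: interest £124.99; balance after payment £4,907.97.
Month 4: interest £121.88; balance after payment £4,779.85.
Month 5: interest £118.70; balance after payment £4,648.55.
Month 6: interest £115.44; balance after payment £4,513.99.

£4,513.99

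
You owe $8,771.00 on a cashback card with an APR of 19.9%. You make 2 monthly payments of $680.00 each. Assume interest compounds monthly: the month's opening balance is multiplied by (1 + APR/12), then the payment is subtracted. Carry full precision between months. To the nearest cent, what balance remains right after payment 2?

Monthly rate r = 19.9%/12 = 1.65833% = 0.0165833.
Each month: B ← B·(1+r) − $680.00.
Month 1: interest $145.45; balance after payment $8,236.45.
Month 2: interest $136.59; balance after payment $7,693.04.

$7,693.04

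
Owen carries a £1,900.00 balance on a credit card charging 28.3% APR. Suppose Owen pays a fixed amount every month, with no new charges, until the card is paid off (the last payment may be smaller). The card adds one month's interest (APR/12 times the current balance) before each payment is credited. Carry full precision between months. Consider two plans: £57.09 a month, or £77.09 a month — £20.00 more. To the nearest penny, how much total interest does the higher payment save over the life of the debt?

£884.26

Monthly rate r = 28.3%/12 = 2.35833% = 0.0235833.
At £57.09/mo: n = ⌈−ln(1 − rB₀/P)/ln(1+r)⌉ = 66 payments (last £52.47); total interest = total paid − £1,900.00 = £1,863.32.
At £77.09/mo: 38 payments (last £26.73); total interest £979.06.
Interest saved = £1,863.32 − £979.06 = £884.26.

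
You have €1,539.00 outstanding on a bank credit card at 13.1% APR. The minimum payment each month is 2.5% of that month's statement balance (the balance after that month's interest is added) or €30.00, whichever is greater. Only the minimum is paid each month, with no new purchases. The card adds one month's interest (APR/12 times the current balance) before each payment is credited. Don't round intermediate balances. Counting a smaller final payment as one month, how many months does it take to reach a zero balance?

Monthly rate r = 13.1%/12 = 1.09167% = 0.0109167.
While 2.5% of the post-interest balance exceeds €30.00, each month B ← (B·(1+r))·(1 − 0.025), i.e. B shrinks by the factor (1+r)·0.975 = 0.98564.
This holds for months 1–18. Entering month 19 the balance is €1,186.31; 2.5% of the post-interest balance is now below €30.00, so the flat €30.00 minimum applies from here.
From month 19 a fixed €30.00 at rate r clears €1,186.31 in 53 more payments. Total: 18 + 53 = 71 months.

71 months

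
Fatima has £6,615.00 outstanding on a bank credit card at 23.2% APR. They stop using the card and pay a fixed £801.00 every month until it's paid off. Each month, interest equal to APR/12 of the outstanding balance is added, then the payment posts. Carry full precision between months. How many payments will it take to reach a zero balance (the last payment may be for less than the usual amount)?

Monthly rate r = 23.2%/12 = 1.93333% = 0.0193333.
Recurrence: B ← B·(1+r) − £801.00.
Month 1: interest £127.89; balance after payment £5,941.89.
Month 2: interest £114.88; balance after payment £5,255.77.
Closed form: n = −ln(1 − rB₀/P)/ln(1+r) = −ln(0.84034)/ln(1.01933) ≈ 9.084, so the balance reaches zero during payment 10.

10 months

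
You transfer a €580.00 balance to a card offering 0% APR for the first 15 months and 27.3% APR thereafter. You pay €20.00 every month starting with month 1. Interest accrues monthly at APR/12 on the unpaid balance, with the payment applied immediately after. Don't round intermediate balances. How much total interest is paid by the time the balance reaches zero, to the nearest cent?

Promo months 1–15 at r₀ = 0%/12 = 0; months 16+ at r₁ = 27.3%/12 = 0.02275.
After month 15 (no interest yet): B = €580.00 − 15·€20.00 = €280.00.
Then at r₁ with €20.00/mo: n₂ = −ln(1 − r₁·B/P)/ln(1+r₁) ≈ 17.05 → 18 more payments.
Total paid = 32·€20.00 + €0.94 = €640.94; interest = €640.94 − €580.00 = €60.94.

€60.94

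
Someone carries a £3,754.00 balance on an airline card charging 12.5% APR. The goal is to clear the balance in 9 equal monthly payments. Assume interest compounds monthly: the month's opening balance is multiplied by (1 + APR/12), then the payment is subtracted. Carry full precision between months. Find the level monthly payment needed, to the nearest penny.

£439.14

Monthly rate r = 12.5%/12 = 1.04167% = 0.0104167.
Level-payment amortization: P = B₀·r / (1 − (1+r)^(−n)) = 3754.00·0.0104167 / (1 − 1.01042^(−9)).
Denominator 1 − (1+r)^(−9) = 0.0890480099.
P = 39.1042 / 0.0890480099 ≈ 439.14.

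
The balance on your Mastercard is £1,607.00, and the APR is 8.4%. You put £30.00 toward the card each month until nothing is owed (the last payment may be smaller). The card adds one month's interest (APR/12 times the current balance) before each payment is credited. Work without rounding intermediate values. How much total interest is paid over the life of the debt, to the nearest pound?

£414

Monthly rate r = 8.4%/12 = 0.7% = 0.007.
Payoff takes n = ⌈−ln(1 − rB₀/P)/ln(1+r)⌉ = ⌈67.370⌉ = 68 payments; the last is £11.14.
Total paid = 67·£30.00 + £11.14 = £2,021.14.
Total interest = total paid − principal = £2,021.14 − £1,607.00 = £414.14.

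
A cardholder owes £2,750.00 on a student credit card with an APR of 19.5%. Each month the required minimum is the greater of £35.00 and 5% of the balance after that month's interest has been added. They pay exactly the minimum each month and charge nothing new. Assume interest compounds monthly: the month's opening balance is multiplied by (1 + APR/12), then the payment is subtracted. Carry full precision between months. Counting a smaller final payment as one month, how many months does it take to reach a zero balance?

64 months

Monthly rate r = 19.5%/12 = 1.625% = 0.01625.
While 5% of the post-interest balance exceeds £35.00, each month B ← (B·(1+r))·(1 − 0.05), i.e. B shrinks by the factor (1+r)·0.95 = 0.96544.
This holds for months 1–40. Entering month 41 the balance is £673.44; 5% of the post-interest balance is now below £35.00, so the flat £35.00 minimum applies from here.
From month 41 a fixed £35.00 at rate r clears £673.44 in 24 more payments. Total: 40 + 24 = 64 months.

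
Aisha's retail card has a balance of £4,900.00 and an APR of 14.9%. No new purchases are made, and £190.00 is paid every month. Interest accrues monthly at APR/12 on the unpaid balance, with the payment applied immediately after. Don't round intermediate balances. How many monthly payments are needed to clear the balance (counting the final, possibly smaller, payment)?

32 payments

Monthly rate r = 14.9%/12 = 1.24167% = 0.0124167.
Recurrence: B ← B·(1+r) − £190.00.
Month 1: interest £60.84; balance after payment £4,770.84.
Month 2: interest £59.24; balance after payment £4,640.08.
Closed form: n = −ln(1 − rB₀/P)/ln(1+r) = −ln(0.67978)/ln(1.01242) ≈ 31.279, so the balance reaches zero during payment 32.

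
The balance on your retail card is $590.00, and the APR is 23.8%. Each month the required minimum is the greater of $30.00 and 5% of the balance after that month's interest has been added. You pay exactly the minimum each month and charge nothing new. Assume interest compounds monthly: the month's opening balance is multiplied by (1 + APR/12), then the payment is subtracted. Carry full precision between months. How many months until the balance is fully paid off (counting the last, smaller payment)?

Monthly rate r = 23.8%/12 = 1.98333% = 0.0198333.
While 5% of the post-interest balance exceeds $30.00, each month B ← (B·(1+r))·(1 − 0.05), i.e. B shrinks by the factor (1+r)·0.95 = 0.96884.
This holds for months 1–1. Entering month 2 the balance is $571.62; 5% of the post-interest balance is now below $30.00, so the flat $30.00 minimum applies from here.
From month 2 a fixed $30.00 at rate r clears $571.62 in 25 more payments. Total: 1 + 25 = 26 months.

26 months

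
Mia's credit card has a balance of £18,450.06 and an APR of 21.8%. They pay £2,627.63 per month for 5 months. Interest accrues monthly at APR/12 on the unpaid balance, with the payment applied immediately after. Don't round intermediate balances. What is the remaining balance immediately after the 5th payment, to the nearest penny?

Monthly rate r = 21.8%/12 = 1.81667% = 0.0181667.
Each month: B ← B·(1+r) − £2,627.63.
Month 1: interest £335.18; balance after payment £16,157.61.
Month 2: interest £293.53; balance after payment £13,823.51.
Month 3: interest £251.13; balance after payment £11,447.00.
Month 4: interest £207.95; balance after payment £9,027.33.
Month 5: interest £164.00; balance after payment £6,563.69.

£6,563.69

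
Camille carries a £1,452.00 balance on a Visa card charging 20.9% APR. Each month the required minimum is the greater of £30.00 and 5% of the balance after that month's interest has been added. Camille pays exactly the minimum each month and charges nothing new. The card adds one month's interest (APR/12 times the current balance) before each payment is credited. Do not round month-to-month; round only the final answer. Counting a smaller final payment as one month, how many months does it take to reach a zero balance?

Monthly rate r = 20.9%/12 = 1.74167% = 0.0174167.
While 5% of the post-interest balance exceeds £30.00, each month B ← (B·(1+r))·(1 − 0.05), i.e. B shrinks by the factor (1+r)·0.95 = 0.96655.
This holds for months 1–27. Entering month 28 the balance is £579.39; 5% of the post-interest balance is now below £30.00, so the flat £30.00 minimum applies from here.
From month 28 a fixed £30.00 at rate r clears £579.39 in 24 more payments. Total: 27 + 24 = 51 months.

51 months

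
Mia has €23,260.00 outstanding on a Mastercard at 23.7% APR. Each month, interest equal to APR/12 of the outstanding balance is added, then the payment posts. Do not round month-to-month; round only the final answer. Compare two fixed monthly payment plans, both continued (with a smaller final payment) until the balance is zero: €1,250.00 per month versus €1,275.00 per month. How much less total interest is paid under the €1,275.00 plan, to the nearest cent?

Monthly rate r = 23.7%/12 = 1.975% = 0.01975.
At €1,250.00/mo: n = ⌈−ln(1 − rB₀/P)/ln(1+r)⌉ = 24 payments (last €531.25); total interest = total paid − €23,260.00 = €6,021.25.
At €1,275.00/mo: 23 payments (last €1,076.93); total interest €5,866.93.
Interest saved = €6,021.25 − €5,866.93 = €154.32.

€154.32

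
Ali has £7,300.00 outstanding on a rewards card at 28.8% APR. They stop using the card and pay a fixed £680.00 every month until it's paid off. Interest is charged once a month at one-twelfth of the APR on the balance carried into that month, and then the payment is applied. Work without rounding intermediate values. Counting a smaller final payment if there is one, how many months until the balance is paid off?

Monthly rate r = 28.8%/12 = 2.4% = 0.024.
Recurrence: B ← B·(1+r) − £680.00.
Month 1: interest £175.20; balance after payment £6,795.20.
Month 2: interest £163.08; balance after payment £6,278.28.
Closed form: n = −ln(1 − rB₀/P)/ln(1+r) = −ln(0.74235)/ln(1.024) ≈ 12.562, so the balance reaches zero during payment 13.

13 months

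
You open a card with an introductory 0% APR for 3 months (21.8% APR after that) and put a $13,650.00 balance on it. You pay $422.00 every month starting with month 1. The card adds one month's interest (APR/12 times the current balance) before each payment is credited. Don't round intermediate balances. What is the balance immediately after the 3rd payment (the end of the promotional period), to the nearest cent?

Promo months 1–3 at r₀ = 0%/12 = 0; months 4+ at r₁ = 21.8%/12 = 0.0181667.
After month 3 (no interest yet): B = $13,650.00 − 3·$422.00 = $12,384.00.

$12,384.00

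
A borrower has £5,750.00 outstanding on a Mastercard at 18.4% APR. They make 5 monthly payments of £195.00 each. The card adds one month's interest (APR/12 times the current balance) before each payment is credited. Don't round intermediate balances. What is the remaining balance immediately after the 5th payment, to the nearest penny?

Monthly rate r = 18.4%/12 = 1.53333% = 0.0153333.
Each month: B ← B·(1+r) − £195.00.
Month 1: interest £88.17; balance after payment £5,643.17.
Month 2: interest £86.53; balance after payment £5,534.70.
Month 3: interest £84.87; balance after payment £5,424.56.
Month 4: interest £83.18; balance after payment £5,312.74.
Month 5: interest £81.46; balance after payment £5,199.20.

£5,199.20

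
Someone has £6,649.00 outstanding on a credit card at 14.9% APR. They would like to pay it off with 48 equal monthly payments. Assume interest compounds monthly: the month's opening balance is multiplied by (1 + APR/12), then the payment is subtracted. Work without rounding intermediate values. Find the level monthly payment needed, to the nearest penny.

£184.71

Monthly rate r = 14.9%/12 = 1.24167% = 0.0124167.
Level-payment amortization: P = B₀·r / (1 − (1+r)^(−n)) = 6649.00·0.0124167 / (1 − 1.01242^(−48)).
Denominator 1 − (1+r)^(−48) = 0.446962894.
P = 82.5584 / 0.446962894 ≈ 184.71.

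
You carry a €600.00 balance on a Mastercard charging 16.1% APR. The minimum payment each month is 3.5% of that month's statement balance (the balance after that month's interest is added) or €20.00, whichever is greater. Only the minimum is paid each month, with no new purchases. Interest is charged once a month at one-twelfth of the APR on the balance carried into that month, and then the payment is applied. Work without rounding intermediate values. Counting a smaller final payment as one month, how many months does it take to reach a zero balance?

39 months

Monthly rate r = 16.1%/12 = 1.34167% = 0.0134167.
While 3.5% of the post-interest balance exceeds €20.00, each month B ← (B·(1+r))·(1 − 0.035), i.e. B shrinks by the factor (1+r)·0.965 = 0.97795.
This holds for months 1–3. Entering month 4 the balance is €561.17; 3.5% of the post-interest balance is now below €20.00, so the flat €20.00 minimum applies from here.
From month 4 a fixed €20.00 at rate r clears €561.17 in 36 more payments. Total: 3 + 36 = 39 months.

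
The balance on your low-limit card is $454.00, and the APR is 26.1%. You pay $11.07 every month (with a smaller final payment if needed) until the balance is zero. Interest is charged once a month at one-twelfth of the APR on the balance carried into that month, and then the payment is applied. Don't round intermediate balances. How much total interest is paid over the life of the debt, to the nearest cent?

$691.10

Monthly rate r = 26.1%/12 = 2.175% = 0.02175.
Payoff takes n = ⌈−ln(1 − rB₀/P)/ln(1+r)⌉ = ⌈103.439⌉ = 104 payments; the last is $4.89.
Total paid = 103·$11.07 + $4.89 = $1,145.10.
Total interest = total paid − principal = $1,145.10 − $454.00 = $691.10.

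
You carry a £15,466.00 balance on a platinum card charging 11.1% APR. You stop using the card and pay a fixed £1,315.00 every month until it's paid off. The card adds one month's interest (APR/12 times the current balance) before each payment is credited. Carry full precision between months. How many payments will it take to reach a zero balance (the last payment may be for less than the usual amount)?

Monthly rate r = 11.1%/12 = 0.925% = 0.00925.
Recurrence: B ← B·(1+r) − £1,315.00.
Month 1: interest £143.06; balance after payment £14,294.06.
Month 2: interest £132.22; balance after payment £13,111.28.
Closed form: n = −ln(1 − rB₀/P)/ln(1+r) = −ln(0.89121)/ln(1.00925) ≈ 12.509, so the balance reaches zero during payment 13.

13 months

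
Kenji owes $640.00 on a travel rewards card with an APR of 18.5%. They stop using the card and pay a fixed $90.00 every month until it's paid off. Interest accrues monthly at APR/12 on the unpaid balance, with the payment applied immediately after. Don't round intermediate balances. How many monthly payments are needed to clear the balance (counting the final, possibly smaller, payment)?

Monthly rate r = 18.5%/12 = 1.54167% = 0.0154167.
Recurrence: B ← B·(1+r) − $90.00.
Month 1: interest $9.87; balance after payment $559.87.
Month 2: interest $8.63; balance after payment $478.50.
Closed form: n = −ln(1 − rB₀/P)/ln(1+r) = −ln(0.89037)/ln(1.01542) ≈ 7.590, so the balance reaches zero during payment 8.

8 months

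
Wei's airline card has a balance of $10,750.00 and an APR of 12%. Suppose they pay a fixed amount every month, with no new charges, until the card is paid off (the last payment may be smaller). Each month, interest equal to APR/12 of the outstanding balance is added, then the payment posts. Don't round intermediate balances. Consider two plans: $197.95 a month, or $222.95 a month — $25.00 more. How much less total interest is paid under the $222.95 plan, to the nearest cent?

Monthly rate r = 12%/12 = 1% = 0.01.
At $197.95/mo: n = ⌈−ln(1 − rB₀/P)/ln(1+r)⌉ = 79 payments (last $141.28); total interest = total paid − $10,750.00 = $4,831.38.
At $222.95/mo: 67 payments (last $31.24); total interest $3,995.94.
Interest saved = $4,831.38 − $3,995.94 = $835.44.

$835.44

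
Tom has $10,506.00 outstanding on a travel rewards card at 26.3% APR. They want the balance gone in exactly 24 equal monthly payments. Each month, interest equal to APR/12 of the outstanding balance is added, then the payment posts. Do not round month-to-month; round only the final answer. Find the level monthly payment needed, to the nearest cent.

Monthly rate r = 26.3%/12 = 2.19167% = 0.0219167.
Level-payment amortization: P = B₀·r / (1 − (1+r)^(−n)) = 10506.00·0.0219167 / (1 − 1.02192^(−24)).
Denominator 1 − (1+r)^(−24) = 0.405668941.
P = 230.257 / 0.405668941 ≈ 567.60.

$567.60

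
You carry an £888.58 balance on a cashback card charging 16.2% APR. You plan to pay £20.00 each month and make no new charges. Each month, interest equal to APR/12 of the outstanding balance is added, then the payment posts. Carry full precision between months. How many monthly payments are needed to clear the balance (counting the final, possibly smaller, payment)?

69 payments

Monthly rate r = 16.2%/12 = 1.35% = 0.0135.
Recurrence: B ← B·(1+r) − £20.00.
Month 1: interest £12.00; balance after payment £880.58.
Month 2: interest £11.89; balance after payment £872.46.
Closed form: n = −ln(1 − rB₀/P)/ln(1+r) = −ln(0.40021)/ln(1.0135) ≈ 68.292, so the balance reaches zero during payment 69.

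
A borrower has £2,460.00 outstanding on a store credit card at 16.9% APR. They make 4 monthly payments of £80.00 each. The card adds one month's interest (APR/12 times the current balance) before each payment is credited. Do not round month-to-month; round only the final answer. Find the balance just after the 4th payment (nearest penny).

£2,274.71

Monthly rate r = 16.9%/12 = 1.40833% = 0.0140833.
Each month: B ← B·(1+r) − £80.00.
Month 1: interest £34.64; balance after payment £2,414.64.
Month 2: interest £34.01; balance after payment £2,368.65.
Month 3: interest £33.36; balance after payment £2,322.01.
Month 4: interest £32.70; balance after payment £2,274.71.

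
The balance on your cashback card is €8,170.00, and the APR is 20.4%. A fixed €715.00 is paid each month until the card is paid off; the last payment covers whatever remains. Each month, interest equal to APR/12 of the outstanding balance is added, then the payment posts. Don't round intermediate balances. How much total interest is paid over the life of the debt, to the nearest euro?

€992

Monthly rate r = 20.4%/12 = 1.7% = 0.017.
Payoff takes n = ⌈−ln(1 − rB₀/P)/ln(1+r)⌉ = ⌈12.813⌉ = 13 payments; the last is €581.94.
Total paid = 12·€715.00 + €581.94 = €9,161.94.
Total interest = total paid − principal = €9,161.94 − €8,170.00 = €991.94.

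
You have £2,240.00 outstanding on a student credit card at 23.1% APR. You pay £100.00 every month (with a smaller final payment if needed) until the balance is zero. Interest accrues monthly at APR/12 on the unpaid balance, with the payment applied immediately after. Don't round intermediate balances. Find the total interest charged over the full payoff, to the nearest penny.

£719.40

Monthly rate r = 23.1%/12 = 1.925% = 0.01925.
Payoff takes n = ⌈−ln(1 − rB₀/P)/ln(1+r)⌉ = ⌈29.592⌉ = 30 payments; the last is £59.40.
Total paid = 29·£100.00 + £59.40 = £2,959.40.
Total interest = total paid − principal = £2,959.40 − £2,240.00 = £719.40.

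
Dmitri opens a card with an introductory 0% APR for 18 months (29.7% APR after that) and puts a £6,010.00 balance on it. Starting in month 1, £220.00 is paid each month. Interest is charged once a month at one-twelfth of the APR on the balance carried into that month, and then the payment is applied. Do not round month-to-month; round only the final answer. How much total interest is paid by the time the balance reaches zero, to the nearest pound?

Promo months 1–18 at r₀ = 0%/12 = 0; months 19+ at r₁ = 29.7%/12 = 0.02475.
After month 18 (no interest yet): B = £6,010.00 − 18·£220.00 = £2,050.00.
Then at r₁ with £220.00/mo: n₂ = −ln(1 − r₁·B/P)/ln(1+r₁) ≈ 10.72 → 11 more payments.
Total paid = 28·£220.00 + £159.72 = £6,319.72; interest = £6,319.72 − £6,010.00 = £309.72.

£310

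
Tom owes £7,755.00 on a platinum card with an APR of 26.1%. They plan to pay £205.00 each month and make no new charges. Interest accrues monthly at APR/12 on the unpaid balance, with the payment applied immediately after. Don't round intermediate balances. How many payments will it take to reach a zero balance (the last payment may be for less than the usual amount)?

81 months

Monthly rate r = 26.1%/12 = 2.175% = 0.02175.
Recurrence: B ← B·(1+r) − £205.00.
Month 1: interest £168.67; balance after payment £7,718.67.
Month 2: interest £167.88; balance after payment £7,681.55.
Closed form: n = −ln(1 − rB₀/P)/ln(1+r) = −ln(0.17721)/ln(1.02175) ≈ 80.421, so the balance reaches zero during payment 81.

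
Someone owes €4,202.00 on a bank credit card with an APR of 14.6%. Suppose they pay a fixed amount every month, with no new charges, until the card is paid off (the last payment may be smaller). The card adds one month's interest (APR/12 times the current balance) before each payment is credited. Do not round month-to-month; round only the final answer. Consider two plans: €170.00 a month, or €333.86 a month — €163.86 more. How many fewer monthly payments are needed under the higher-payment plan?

Monthly rate r = 14.6%/12 = 1.21667% = 0.0121667.
At €170.00/mo: n = ⌈−ln(1 − rB₀/P)/ln(1+r)⌉ = 30 payments (last €98.88); total interest = total paid − €4,202.00 = €826.88.
At €333.86/mo: 14 payments (last €248.77); total interest €386.95.
Payments saved = 30 − 14 = 16.

16 fewer payments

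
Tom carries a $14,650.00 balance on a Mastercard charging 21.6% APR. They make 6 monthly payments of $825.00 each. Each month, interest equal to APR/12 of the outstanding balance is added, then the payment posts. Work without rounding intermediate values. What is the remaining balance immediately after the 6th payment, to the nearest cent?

Monthly rate r = 21.6%/12 = 1.8% = 0.018.
Each month: B ← B·(1+r) − $825.00.
Month 1: interest $263.70; balance after payment $14,088.70.
Month 2: interest $253.60; balance after payment $13,517.30.
Month 3: interest $243.31; balance after payment $12,935.61.
Month 4: interest $232.84; balance after payment $12,343.45.
Month 5: interest $222.18; balance after payment $11,740.63.
Month 6: interest $211.33; balance after payment $11,126.96.

$11,126.96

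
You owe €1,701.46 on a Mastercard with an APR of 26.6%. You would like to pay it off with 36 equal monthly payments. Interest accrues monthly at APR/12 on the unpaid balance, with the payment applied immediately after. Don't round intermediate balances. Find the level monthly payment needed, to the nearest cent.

€69.10

Monthly rate r = 26.6%/12 = 2.21667% = 0.0221667.
Level-payment amortization: P = B₀·r / (1 − (1+r)^(−n)) = 1701.46·0.0221667 / (1 − 1.02217^(−36)).
Denominator 1 − (1+r)^(−36) = 0.545830166.
P = 37.7157 / 0.545830166 ≈ 69.10.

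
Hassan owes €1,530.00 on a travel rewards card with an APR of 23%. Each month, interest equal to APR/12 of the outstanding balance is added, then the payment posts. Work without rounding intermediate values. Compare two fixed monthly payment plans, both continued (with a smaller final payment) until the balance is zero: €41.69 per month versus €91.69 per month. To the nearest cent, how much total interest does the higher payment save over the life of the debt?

Monthly rate r = 23%/12 = 1.91667% = 0.0191667.
At €41.69/mo: n = ⌈−ln(1 − rB₀/P)/ln(1+r)⌉ = 65 payments (last €0.74); total interest = total paid − €1,530.00 = €1,138.90.
At €91.69/mo: 21 payments (last €27.73); total interest €331.53.
Interest saved = €1,138.90 − €331.53 = €807.37.

€807.37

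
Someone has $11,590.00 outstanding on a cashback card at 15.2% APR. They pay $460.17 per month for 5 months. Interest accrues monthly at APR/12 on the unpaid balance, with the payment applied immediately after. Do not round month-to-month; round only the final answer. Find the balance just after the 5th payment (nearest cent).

Monthly rate r = 15.2%/12 = 1.26667% = 0.0126667.
Each month: B ← B·(1+r) − $460.17.
Month 1: interest $146.81; balance after payment $11,276.64.
Month 2: interest $142.84; balance after payment $10,959.30.
Month 3: interest $138.82; balance after payment $10,637.95.
Month 4: interest $134.75; balance after payment $10,312.53.
Month 5: interest $130.63; balance after payment $9,982.98.

$9,982.98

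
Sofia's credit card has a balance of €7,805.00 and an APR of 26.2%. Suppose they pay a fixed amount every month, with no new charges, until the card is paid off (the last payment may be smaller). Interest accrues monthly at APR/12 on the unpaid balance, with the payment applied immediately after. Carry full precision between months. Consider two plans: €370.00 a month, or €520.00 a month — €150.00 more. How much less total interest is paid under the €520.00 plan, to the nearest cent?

€1,013.72

Monthly rate r = 26.2%/12 = 2.18333% = 0.0218333.
At €370.00/mo: n = ⌈−ln(1 − rB₀/P)/ln(1+r)⌉ = 29 payments (last €214.74); total interest = total paid − €7,805.00 = €2,769.74.
At €520.00/mo: 19 payments (last €201.02); total interest €1,756.02.
Interest saved = €2,769.74 − €1,756.02 = €1,013.72.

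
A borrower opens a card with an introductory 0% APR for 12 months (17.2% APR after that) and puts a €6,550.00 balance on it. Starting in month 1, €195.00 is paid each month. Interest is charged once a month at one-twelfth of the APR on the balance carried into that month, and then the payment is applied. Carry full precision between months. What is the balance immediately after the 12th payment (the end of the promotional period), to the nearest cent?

Promo months 1–12 at r₀ = 0%/12 = 0; months 13+ at r₁ = 17.2%/12 = 0.0143333.
After month 12 (no interest yet): B = €6,550.00 − 12·€195.00 = €4,210.00.

€4,210.00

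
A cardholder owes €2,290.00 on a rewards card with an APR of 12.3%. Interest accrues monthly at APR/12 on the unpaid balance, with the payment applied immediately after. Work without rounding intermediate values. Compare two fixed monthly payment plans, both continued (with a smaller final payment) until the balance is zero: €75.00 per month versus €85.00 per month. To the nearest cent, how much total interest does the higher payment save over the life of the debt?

€67.01

Monthly rate r = 12.3%/12 = 1.025% = 0.01025.
At €75.00/mo: n = ⌈−ln(1 − rB₀/P)/ln(1+r)⌉ = 37 payments (last €60.74); total interest = total paid − €2,290.00 = €470.74.
At €85.00/mo: 32 payments (last €58.73); total interest €403.73.
Interest saved = €470.74 − €403.73 = €67.01.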